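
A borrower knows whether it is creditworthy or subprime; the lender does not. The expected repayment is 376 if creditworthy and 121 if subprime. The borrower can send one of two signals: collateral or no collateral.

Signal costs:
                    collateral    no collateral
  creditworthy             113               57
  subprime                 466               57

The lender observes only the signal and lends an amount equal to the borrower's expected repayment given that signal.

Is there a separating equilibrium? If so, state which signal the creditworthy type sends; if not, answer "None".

collateral

Try creditworthy → collateral, subprime → no collateral:
  Under separation the lender infers type exactly: collateral → creditworthy (pays 376), no collateral → subprime (pays 121).
  Creditworthy: collateral gives 376 − 113 = 263; no collateral gives 121 − 57 = 64. No deviation. ✓
  Subprime: no collateral gives 121 − 57 = 64; collateral gives 376 − 466 = -90. No deviation. ✓
Both hold — the creditworthy type sends collateral.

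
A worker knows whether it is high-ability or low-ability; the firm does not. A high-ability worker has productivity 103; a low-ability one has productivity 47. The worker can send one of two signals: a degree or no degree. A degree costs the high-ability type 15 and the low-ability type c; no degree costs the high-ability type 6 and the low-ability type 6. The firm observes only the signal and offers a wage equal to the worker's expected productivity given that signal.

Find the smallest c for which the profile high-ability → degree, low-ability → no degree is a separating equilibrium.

Under separation: degree → high-ability (pays 103); no degree → low-ability (pays 47).
High-ability: 103 − 15 = 88 ≥ 47 − 6 = 41. Holds regardless of c. ✓
Low-ability: 47 − 6 ≥ 103 − c, so c ≥ 103 − 41 = 62.

62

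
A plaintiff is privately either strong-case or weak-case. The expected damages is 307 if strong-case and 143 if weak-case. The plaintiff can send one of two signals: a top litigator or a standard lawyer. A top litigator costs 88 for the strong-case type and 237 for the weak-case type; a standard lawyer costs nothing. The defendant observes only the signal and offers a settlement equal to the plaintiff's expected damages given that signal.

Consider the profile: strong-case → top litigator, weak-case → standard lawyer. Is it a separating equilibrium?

Yes

If types separate, top litigator earns payment 307 and standard lawyer earns 143.
Strong-case: top litigator gives 307 − 88 = 219; standard lawyer gives 143 − 0 = 143. No deviation. ✓
Weak-case: standard lawyer gives 143 − 0 = 143; top litigator gives 307 − 237 = 70. No deviation. ✓
Both incentive constraints hold.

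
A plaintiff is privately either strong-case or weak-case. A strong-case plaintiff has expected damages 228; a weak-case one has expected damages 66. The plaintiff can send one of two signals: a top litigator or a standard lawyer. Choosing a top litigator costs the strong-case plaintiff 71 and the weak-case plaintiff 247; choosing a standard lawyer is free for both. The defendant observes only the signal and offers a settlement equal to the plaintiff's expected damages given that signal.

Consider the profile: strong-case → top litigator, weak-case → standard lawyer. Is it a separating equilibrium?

Yes

If types separate, top litigator earns payment 228 and standard lawyer earns 66.
Strong-case: top litigator gives 228 − 71 = 157; standard lawyer gives 66 − 0 = 66. No deviation. ✓
Weak-case: standard lawyer gives 66 − 0 = 66; top litigator gives 228 − 247 = -19. No deviation. ✓
Neither type gains from mimicking the other.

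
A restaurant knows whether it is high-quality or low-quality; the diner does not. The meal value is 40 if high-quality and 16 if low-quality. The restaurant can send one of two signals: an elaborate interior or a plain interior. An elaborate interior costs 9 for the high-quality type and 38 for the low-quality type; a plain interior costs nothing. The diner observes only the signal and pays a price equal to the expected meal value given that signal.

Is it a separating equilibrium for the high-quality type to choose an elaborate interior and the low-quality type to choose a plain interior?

Under separation the diner infers type exactly: elaborate interior → high-quality (pays 40), plain interior → low-quality (pays 16).
High-quality: elaborate interior gives 40 − 9 = 31; plain interior gives 16 − 0 = 16. No deviation. ✓
Low-quality: plain interior gives 16 − 0 = 16; elaborate interior gives 40 − 38 = 2. No deviation. ✓
Both incentive constraints hold.

Yes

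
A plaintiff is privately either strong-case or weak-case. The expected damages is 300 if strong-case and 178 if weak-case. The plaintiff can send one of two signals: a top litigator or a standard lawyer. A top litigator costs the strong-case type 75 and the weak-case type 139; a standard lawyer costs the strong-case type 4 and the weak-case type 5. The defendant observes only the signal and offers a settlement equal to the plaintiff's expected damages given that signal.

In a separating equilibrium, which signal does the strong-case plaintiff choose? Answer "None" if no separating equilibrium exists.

Try strong-case → top litigator, weak-case → standard lawyer:
  If types separate, top litigator earns payment 300 and standard lawyer earns 178.
  Strong-case: top litigator gives 300 − 75 = 225; standard lawyer gives 178 − 4 = 174. No deviation. ✓
  Weak-case: standard lawyer gives 178 − 5 = 173; top litigator gives 300 − 139 = 161. No deviation. ✓
Both hold — the strong-case type sends top litigator.

top litigator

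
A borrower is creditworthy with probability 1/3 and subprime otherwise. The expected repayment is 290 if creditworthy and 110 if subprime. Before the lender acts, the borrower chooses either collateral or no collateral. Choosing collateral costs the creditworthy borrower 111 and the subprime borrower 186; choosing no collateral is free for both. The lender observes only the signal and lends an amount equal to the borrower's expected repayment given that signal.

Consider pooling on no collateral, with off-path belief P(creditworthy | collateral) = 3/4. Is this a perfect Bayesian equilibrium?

Yes

On the equilibrium path (no collateral) the lender holds the prior 1/3 and pays 1/3·290 + 2/3·110 = 170. Off-path (collateral) belief 3/4 gives 3/4·290 + 1/4·110 = 245.
Creditworthy: no collateral gives 170 − 0 = 170; collateral gives 245 − 111 = 134. Stays. ✓
Subprime: no collateral gives 170 − 0 = 170; collateral gives 245 − 186 = 59. Stays. ✓
Beliefs are Bayes-consistent on-path and both types best-respond.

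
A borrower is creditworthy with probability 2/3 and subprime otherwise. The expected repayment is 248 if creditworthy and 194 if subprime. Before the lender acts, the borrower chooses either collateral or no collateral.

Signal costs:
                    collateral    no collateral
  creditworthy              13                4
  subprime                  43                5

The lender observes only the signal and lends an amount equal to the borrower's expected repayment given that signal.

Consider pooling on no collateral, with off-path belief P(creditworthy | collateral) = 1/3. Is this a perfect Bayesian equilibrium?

Yes

On the equilibrium path (no collateral) the lender holds the prior 2/3 and pays 2/3·248 + 1/3·194 = 230. Off-path (collateral) belief 1/3 gives 1/3·248 + 2/3·194 = 212.
Creditworthy: no collateral gives 230 − 4 = 226; collateral gives 212 − 13 = 199. Stays. ✓
Subprime: no collateral gives 230 − 5 = 225; collateral gives 212 − 43 = 169. Stays. ✓
Beliefs are Bayes-consistent on-path and both types best-respond.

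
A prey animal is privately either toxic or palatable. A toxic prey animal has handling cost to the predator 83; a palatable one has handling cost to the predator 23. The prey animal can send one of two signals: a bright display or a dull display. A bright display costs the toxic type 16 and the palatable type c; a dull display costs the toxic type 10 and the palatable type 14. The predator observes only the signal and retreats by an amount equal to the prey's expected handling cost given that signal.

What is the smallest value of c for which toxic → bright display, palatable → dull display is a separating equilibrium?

74

Under separation: bright display → toxic (pays 83); dull display → palatable (pays 23).
Toxic: 83 − 16 = 67 ≥ 23 − 10 = 13. Holds regardless of c. ✓
Palatable: 23 − 14 ≥ 83 − c, so c ≥ 83 − 9 = 74.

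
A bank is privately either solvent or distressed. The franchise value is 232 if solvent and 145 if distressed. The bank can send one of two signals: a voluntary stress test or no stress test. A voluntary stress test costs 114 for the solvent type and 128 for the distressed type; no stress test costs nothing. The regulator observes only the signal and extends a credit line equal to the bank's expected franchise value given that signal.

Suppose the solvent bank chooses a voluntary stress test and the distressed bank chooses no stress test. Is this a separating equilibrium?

No

Under separation the regulator infers type exactly: stress test → solvent (pays 232), no stress test → distressed (pays 145).
Solvent: stress test gives 232 − 114 = 118; no stress test gives 145 − 0 = 145. Would deviate. ✗
Distressed: no stress test gives 145 − 0 = 145; stress test gives 232 − 128 = 104. No deviation. ✓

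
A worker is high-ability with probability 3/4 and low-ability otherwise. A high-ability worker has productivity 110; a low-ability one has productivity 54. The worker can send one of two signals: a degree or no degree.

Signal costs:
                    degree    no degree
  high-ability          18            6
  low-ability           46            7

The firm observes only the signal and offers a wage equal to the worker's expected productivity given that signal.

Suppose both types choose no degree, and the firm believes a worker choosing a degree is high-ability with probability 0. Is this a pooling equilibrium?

Yes

On the equilibrium path (no degree) the firm holds the prior 3/4 and pays 3/4·110 + 1/4·54 = 96. Off-path (degree) belief 0 gives 0·110 + 1·54 = 54.
High-ability: no degree gives 96 − 6 = 90; degree gives 54 − 18 = 36. Stays. ✓
Low-ability: no degree gives 96 − 7 = 89; degree gives 54 − 46 = 8. Stays. ✓
Beliefs are Bayes-consistent on-path and both types best-respond.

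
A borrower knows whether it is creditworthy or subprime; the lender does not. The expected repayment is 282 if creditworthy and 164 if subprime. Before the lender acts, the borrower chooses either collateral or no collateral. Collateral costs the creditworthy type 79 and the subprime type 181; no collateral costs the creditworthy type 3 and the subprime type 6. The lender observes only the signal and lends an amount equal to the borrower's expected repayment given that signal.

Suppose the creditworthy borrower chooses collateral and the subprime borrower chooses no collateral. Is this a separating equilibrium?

Yes

Under separation the lender infers type exactly: collateral → creditworthy (pays 282), no collateral → subprime (pays 164).
Creditworthy: collateral gives 282 − 79 = 203; no collateral gives 164 − 3 = 161. No deviation. ✓
Subprime: no collateral gives 164 − 6 = 158; collateral gives 282 − 181 = 101. No deviation. ✓
Neither type gains from mimicking the other.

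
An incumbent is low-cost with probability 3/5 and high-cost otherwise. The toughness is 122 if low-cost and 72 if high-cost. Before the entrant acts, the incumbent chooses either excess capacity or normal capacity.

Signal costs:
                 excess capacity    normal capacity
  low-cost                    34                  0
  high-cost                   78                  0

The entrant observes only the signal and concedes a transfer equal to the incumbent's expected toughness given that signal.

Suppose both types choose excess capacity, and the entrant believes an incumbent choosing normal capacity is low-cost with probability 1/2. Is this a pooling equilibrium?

No

At the pooled signal (excess capacity) the entrant holds the prior 3/5 and pays 3/5·122 + 2/5·72 = 102. Off-path (normal capacity) belief 1/2 gives 1/2·122 + 1/2·72 = 97.
Low-cost: excess capacity gives 102 − 34 = 68; normal capacity gives 97 − 0 = 97. Deviates. ✗
High-cost: excess capacity gives 102 − 78 = 24; normal capacity gives 97 − 0 = 97. Deviates. ✗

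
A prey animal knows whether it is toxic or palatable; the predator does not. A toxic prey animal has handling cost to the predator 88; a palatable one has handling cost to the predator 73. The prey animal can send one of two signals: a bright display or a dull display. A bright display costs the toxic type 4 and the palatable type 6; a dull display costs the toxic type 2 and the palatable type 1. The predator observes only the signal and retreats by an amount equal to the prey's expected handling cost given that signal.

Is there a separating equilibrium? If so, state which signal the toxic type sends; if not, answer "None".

Try toxic → bright display, palatable → dull display:
  If types separate, bright display earns payment 88 and dull display earns 73.
  Toxic: bright display gives 88 − 4 = 84; dull display gives 73 − 2 = 71. No deviation. ✓
  Palatable: dull display gives 73 − 1 = 72; bright display gives 88 − 6 = 82. Would deviate. ✗
Try toxic → dull display, palatable → bright display:
  If types separate, dull display earns payment 88 and bright display earns 73.
  Toxic: dull display gives 88 − 2 = 86; bright display gives 73 − 4 = 69. No deviation. ✓
  Palatable: bright display gives 73 − 6 = 67; dull display gives 88 − 1 = 87. Would deviate. ✗
Neither assignment is incentive-compatible.

None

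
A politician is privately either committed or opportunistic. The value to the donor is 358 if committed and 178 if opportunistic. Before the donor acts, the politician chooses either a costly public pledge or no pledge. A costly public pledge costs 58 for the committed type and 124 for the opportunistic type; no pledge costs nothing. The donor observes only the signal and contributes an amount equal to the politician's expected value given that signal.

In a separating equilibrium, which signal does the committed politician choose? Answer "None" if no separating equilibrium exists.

None

Try committed → pledge, opportunistic → no pledge:
  If types separate, pledge earns payment 358 and no pledge earns 178.
  Committed: pledge gives 358 − 58 = 300; no pledge gives 178 − 0 = 178. No deviation. ✓
  Opportunistic: no pledge gives 178 − 0 = 178; pledge gives 358 − 124 = 234. Would deviate. ✗
Try committed → no pledge, opportunistic → pledge:
  If types separate, no pledge earns payment 358 and pledge earns 178.
  Committed: no pledge gives 358 − 0 = 358; pledge gives 178 − 58 = 120. No deviation. ✓
  Opportunistic: pledge gives 178 − 124 = 54; no pledge gives 358 − 0 = 358. Would deviate. ✗
Neither assignment is incentive-compatible.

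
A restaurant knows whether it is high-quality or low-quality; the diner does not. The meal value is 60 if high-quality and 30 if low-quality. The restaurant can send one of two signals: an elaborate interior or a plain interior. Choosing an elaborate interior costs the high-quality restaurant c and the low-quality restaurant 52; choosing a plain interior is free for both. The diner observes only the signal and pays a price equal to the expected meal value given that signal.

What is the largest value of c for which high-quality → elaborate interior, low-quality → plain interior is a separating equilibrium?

30

Under separation: elaborate interior → high-quality (pays 60); plain interior → low-quality (pays 30).
Low-quality: 30 − 0 = 30 ≥ 60 − 52 = 8. Holds regardless of c. ✓
High-quality: 60 − c ≥ 30 − 0, so c ≤ 60 − 30 = 30.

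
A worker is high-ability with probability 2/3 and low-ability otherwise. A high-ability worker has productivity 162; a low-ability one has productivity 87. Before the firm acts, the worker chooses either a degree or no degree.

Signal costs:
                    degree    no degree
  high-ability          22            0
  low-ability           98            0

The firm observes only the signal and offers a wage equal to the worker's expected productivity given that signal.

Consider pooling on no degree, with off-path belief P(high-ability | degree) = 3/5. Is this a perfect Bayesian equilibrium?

Yes

On the equilibrium path (no degree) the firm holds the prior 2/3 and pays 2/3·162 + 1/3·87 = 137. Off-path (degree) belief 3/5 gives 3/5·162 + 2/5·87 = 132.
High-ability: no degree gives 137 − 0 = 137; degree gives 132 − 22 = 110. Stays. ✓
Low-ability: no degree gives 137 − 0 = 137; degree gives 132 − 98 = 34. Stays. ✓
Beliefs are Bayes-consistent on-path and both types best-respond.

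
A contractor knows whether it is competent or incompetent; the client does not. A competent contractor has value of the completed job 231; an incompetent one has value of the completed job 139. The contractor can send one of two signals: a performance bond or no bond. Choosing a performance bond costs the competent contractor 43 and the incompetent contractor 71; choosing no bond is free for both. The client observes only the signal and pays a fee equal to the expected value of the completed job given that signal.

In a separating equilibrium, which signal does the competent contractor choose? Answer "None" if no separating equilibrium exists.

Try competent → bond, incompetent → no bond:
  If types separate, bond earns payment 231 and no bond earns 139.
  Competent: bond gives 231 − 43 = 188; no bond gives 139 − 0 = 139. No deviation. ✓
  Incompetent: no bond gives 139 − 0 = 139; bond gives 231 − 71 = 160. Would deviate. ✗
Try competent → no bond, incompetent → bond:
  If types separate, no bond earns payment 231 and bond earns 139.
  Competent: no bond gives 231 − 0 = 231; bond gives 139 − 43 = 96. No deviation. ✓
  Incompetent: bond gives 139 − 71 = 68; no bond gives 231 − 0 = 231. Would deviate. ✗
Neither assignment is incentive-compatible.

None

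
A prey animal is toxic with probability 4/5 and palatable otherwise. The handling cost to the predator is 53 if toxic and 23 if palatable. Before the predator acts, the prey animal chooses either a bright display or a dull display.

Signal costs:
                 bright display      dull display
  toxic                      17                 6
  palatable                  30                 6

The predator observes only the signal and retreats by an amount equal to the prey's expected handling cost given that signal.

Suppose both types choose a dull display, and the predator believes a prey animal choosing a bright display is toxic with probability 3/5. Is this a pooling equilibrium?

Yes

At the pooled signal (dull display) the predator holds the prior 4/5 and pays 4/5·53 + 1/5·23 = 47. Off-path (bright display) belief 3/5 gives 3/5·53 + 2/5·23 = 41.
Toxic: dull display gives 47 − 6 = 41; bright display gives 41 − 17 = 24. Stays. ✓
Palatable: dull display gives 47 − 6 = 41; bright display gives 41 − 30 = 11. Stays. ✓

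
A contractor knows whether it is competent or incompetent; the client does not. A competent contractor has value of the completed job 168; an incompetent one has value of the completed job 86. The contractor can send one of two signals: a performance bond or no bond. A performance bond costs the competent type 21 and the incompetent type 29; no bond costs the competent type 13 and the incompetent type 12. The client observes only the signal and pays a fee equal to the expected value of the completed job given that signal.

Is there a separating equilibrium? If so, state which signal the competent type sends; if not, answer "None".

Try competent → bond, incompetent → no bond:
  If types separate, bond earns payment 168 and no bond earns 86.
  Competent: bond gives 168 − 21 = 147; no bond gives 86 − 13 = 73. No deviation. ✓
  Incompetent: no bond gives 86 − 12 = 74; bond gives 168 − 29 = 139. Would deviate. ✗
Try competent → no bond, incompetent → bond:
  If types separate, no bond earns payment 168 and bond earns 86.
  Competent: no bond gives 168 − 13 = 155; bond gives 86 − 21 = 65. No deviation. ✓
  Incompetent: bond gives 86 − 29 = 57; no bond gives 168 − 12 = 156. Would deviate. ✗
Neither assignment is incentive-compatible.

None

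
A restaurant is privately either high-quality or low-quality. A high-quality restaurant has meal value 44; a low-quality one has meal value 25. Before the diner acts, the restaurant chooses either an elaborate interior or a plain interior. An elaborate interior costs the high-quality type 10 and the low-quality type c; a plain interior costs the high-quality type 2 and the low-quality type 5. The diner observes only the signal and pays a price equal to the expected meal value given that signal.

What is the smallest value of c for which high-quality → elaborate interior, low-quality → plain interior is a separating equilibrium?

24

Under separation: elaborate interior → high-quality (pays 44); plain interior → low-quality (pays 25).
High-quality: 44 − 10 = 34 ≥ 25 − 2 = 23. Holds regardless of c. ✓
Low-quality: 25 − 5 ≥ 44 − c, so c ≥ 44 − 20 = 24.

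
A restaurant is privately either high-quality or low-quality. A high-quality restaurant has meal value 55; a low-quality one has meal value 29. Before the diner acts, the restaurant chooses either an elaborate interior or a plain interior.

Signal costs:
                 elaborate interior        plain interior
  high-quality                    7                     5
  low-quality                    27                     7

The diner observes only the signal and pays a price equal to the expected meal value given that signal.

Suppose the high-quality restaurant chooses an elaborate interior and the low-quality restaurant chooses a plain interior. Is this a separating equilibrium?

No

If types separate, elaborate interior earns payment 55 and plain interior earns 29.
High-quality: elaborate interior gives 55 − 7 = 48; plain interior gives 29 − 5 = 24. No deviation. ✓
Low-quality: plain interior gives 29 − 7 = 22; elaborate interior gives 55 − 27 = 28. Would deviate. ✗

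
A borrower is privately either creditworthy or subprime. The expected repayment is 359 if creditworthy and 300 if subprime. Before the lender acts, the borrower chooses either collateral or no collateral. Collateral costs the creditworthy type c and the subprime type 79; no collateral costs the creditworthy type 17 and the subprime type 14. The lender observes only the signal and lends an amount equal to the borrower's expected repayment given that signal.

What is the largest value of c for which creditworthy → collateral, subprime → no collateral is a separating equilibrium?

76

Under separation: collateral → creditworthy (pays 359); no collateral → subprime (pays 300).
Subprime: 300 − 14 = 286 ≥ 359 − 79 = 280. Holds regardless of c. ✓
Creditworthy: 359 − c ≥ 300 − 17, so c ≤ 359 − 283 = 76.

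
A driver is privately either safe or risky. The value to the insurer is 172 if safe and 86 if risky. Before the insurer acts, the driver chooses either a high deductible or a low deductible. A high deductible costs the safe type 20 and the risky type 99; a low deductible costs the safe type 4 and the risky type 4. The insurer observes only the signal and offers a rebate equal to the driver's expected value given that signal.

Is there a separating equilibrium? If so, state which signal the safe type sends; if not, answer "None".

high deductible

Try safe → high deductible, risky → low deductible:
  If types separate, high deductible earns payment 172 and low deductible earns 86.
  Safe: high deductible gives 172 − 20 = 152; low deductible gives 86 − 4 = 82. No deviation. ✓
  Risky: low deductible gives 86 − 4 = 82; high deductible gives 172 − 99 = 73. No deviation. ✓
Both hold — the safe type sends high deductible.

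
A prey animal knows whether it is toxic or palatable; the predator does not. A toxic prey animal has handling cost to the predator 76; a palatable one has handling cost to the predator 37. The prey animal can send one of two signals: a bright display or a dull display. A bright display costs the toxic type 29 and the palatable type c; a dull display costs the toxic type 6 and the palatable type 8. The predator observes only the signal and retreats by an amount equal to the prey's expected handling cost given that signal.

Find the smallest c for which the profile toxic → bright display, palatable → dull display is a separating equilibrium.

47

Under separation: bright display → toxic (pays 76); dull display → palatable (pays 37).
Toxic: 76 − 29 = 47 ≥ 37 − 6 = 31. Holds regardless of c. ✓
Palatable: 37 − 8 ≥ 76 − c, so c ≥ 76 − 29 = 47.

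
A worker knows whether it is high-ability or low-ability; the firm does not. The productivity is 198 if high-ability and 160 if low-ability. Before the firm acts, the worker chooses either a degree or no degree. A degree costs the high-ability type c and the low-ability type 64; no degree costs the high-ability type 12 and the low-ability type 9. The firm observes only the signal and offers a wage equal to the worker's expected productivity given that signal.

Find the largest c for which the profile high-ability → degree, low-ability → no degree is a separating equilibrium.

50

Under separation: degree → high-ability (pays 198); no degree → low-ability (pays 160).
Low-ability: 160 − 9 = 151 ≥ 198 − 64 = 134. Holds regardless of c. ✓
High-ability: 198 − c ≥ 160 − 12, so c ≤ 198 − 148 = 50.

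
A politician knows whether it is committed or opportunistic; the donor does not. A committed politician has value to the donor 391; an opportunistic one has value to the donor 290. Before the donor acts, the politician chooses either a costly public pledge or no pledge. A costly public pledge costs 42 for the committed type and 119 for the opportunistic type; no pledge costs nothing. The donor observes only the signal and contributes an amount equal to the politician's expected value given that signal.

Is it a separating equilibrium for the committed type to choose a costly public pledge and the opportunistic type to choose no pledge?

Yes

Under separation the donor infers type exactly: pledge → committed (pays 391), no pledge → opportunistic (pays 290).
Committed: pledge gives 391 − 42 = 349; no pledge gives 290 − 0 = 290. No deviation. ✓
Opportunistic: no pledge gives 290 − 0 = 290; pledge gives 391 − 119 = 272. No deviation. ✓
Neither type gains from mimicking the other.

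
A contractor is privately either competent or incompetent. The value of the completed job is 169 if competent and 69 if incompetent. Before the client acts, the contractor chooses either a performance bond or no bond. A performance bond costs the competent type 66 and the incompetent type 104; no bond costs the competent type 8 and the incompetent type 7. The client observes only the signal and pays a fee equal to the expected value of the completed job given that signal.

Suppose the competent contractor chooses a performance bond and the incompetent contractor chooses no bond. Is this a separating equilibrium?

Under separation the client infers type exactly: bond → competent (pays 169), no bond → incompetent (pays 69).
Competent: bond gives 169 − 66 = 103; no bond gives 69 − 8 = 61. No deviation. ✓
Incompetent: no bond gives 69 − 7 = 62; bond gives 169 − 104 = 65. Would deviate. ✗

No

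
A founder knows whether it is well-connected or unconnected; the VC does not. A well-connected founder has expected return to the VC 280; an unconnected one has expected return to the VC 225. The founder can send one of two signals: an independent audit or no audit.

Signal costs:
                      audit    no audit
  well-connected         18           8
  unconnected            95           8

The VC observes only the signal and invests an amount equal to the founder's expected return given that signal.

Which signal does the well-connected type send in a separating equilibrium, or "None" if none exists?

audit

Try well-connected → audit, unconnected → no audit:
  Under separation the VC infers type exactly: audit → well-connected (pays 280), no audit → unconnected (pays 225).
  Well-connected: audit gives 280 − 18 = 262; no audit gives 225 − 8 = 217. No deviation. ✓
  Unconnected: no audit gives 225 − 8 = 217; audit gives 280 − 95 = 185. No deviation. ✓
Both hold — the well-connected type sends audit.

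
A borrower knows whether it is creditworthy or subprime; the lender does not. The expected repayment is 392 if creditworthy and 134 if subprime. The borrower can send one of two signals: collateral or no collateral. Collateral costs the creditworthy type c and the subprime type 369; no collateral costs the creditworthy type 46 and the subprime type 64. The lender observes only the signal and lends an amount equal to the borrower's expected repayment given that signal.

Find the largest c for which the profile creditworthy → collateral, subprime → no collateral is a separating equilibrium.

Under separation: collateral → creditworthy (pays 392); no collateral → subprime (pays 134).
Subprime: 134 − 64 = 70 ≥ 392 − 369 = 23. Holds regardless of c. ✓
Creditworthy: 392 − c ≥ 134 − 46, so c ≤ 392 − 88 = 304.

304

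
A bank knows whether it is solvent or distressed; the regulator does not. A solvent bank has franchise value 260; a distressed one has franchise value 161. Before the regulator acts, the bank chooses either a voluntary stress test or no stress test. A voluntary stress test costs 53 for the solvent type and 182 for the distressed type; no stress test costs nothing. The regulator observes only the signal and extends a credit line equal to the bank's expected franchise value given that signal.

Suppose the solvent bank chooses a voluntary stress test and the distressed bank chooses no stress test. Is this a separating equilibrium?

Yes

If types separate, stress test earns payment 260 and no stress test earns 161.
Solvent: stress test gives 260 − 53 = 207; no stress test gives 161 − 0 = 161. No deviation. ✓
Distressed: no stress test gives 161 − 0 = 161; stress test gives 260 − 182 = 78. No deviation. ✓
Both incentive constraints hold.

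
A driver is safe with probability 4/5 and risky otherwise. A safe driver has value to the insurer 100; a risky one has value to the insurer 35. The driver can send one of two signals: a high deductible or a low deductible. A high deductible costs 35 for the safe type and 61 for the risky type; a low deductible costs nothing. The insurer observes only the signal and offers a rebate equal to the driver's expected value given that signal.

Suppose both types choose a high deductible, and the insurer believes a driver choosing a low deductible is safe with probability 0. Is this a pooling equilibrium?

No

At the pooled signal (high deductible) the insurer holds the prior 4/5 and pays 4/5·100 + 1/5·35 = 87. Off-path (low deductible) belief 0 gives 0·100 + 1·35 = 35.
Safe: high deductible gives 87 − 35 = 52; low deductible gives 35 − 0 = 35. Stays. ✓
Risky: high deductible gives 87 − 61 = 26; low deductible gives 35 − 0 = 35. Deviates. ✗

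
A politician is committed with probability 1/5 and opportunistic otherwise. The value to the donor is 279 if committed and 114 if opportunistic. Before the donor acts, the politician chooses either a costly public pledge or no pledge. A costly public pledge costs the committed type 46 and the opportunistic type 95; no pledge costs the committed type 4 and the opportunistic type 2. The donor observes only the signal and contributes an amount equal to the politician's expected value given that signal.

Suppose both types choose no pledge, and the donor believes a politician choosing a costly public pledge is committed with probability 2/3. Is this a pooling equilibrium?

No

At the pooled signal (no pledge) the donor holds the prior 1/5 and pays 1/5·279 + 4/5·114 = 147. Off-path (pledge) belief 2/3 gives 2/3·279 + 1/3·114 = 224.
Committed: no pledge gives 147 − 4 = 143; pledge gives 224 − 46 = 178. Deviates. ✗
Opportunistic: no pledge gives 147 − 2 = 145; pledge gives 224 − 95 = 129. Stays. ✓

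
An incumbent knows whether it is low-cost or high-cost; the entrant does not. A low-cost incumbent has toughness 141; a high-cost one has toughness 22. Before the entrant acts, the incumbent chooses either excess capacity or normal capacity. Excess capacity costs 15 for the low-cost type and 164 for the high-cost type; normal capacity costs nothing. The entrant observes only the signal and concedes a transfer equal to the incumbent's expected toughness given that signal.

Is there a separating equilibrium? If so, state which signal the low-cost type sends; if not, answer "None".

Try low-cost → excess capacity, high-cost → normal capacity:
  Under separation the entrant infers type exactly: excess capacity → low-cost (pays 141), normal capacity → high-cost (pays 22).
  Low-cost: excess capacity gives 141 − 15 = 126; normal capacity gives 22 − 0 = 22. No deviation. ✓
  High-cost: normal capacity gives 22 − 0 = 22; excess capacity gives 141 − 164 = -23. No deviation. ✓
Both hold — the low-cost type sends excess capacity.

excess capacity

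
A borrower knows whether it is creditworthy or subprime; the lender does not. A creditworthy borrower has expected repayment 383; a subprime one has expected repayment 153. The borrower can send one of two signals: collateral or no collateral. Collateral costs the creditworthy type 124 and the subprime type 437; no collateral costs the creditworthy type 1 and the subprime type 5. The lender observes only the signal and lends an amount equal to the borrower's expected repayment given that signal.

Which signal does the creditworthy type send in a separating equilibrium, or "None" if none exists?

collateral

Try creditworthy → collateral, subprime → no collateral:
  Under separation the lender infers type exactly: collateral → creditworthy (pays 383), no collateral → subprime (pays 153).
  Creditworthy: collateral gives 383 − 124 = 259; no collateral gives 153 − 1 = 152. No deviation. ✓
  Subprime: no collateral gives 153 − 5 = 148; collateral gives 383 − 437 = -54. No deviation. ✓
Both hold — the creditworthy type sends collateral.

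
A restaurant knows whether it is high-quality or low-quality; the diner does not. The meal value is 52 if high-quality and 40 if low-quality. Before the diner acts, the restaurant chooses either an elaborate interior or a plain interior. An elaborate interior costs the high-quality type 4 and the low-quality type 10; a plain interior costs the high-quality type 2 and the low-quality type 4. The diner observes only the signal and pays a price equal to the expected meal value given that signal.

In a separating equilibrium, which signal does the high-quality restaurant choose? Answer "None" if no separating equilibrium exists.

Try high-quality → elaborate interior, low-quality → plain interior:
  If types separate, elaborate interior earns payment 52 and plain interior earns 40.
  High-quality: elaborate interior gives 52 − 4 = 48; plain interior gives 40 − 2 = 38. No deviation. ✓
  Low-quality: plain interior gives 40 − 4 = 36; elaborate interior gives 52 − 10 = 42. Would deviate. ✗
Try high-quality → plain interior, low-quality → elaborate interior:
  If types separate, plain interior earns payment 52 and elaborate interior earns 40.
  High-quality: plain interior gives 52 − 2 = 50; elaborate interior gives 40 − 4 = 36. No deviation. ✓
  Low-quality: elaborate interior gives 40 − 10 = 30; plain interior gives 52 − 4 = 48. Would deviate. ✗
Neither assignment is incentive-compatible.

None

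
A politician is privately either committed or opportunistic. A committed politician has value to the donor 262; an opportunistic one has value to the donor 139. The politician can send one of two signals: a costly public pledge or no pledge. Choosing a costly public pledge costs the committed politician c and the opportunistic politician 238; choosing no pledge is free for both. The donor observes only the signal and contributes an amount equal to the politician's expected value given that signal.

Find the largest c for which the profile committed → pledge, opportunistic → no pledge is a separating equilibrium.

Under separation: pledge → committed (pays 262); no pledge → opportunistic (pays 139).
Opportunistic: 139 − 0 = 139 ≥ 262 − 238 = 24. Holds regardless of c. ✓
Committed: 262 − c ≥ 139 − 0, so c ≤ 262 − 139 = 123.

123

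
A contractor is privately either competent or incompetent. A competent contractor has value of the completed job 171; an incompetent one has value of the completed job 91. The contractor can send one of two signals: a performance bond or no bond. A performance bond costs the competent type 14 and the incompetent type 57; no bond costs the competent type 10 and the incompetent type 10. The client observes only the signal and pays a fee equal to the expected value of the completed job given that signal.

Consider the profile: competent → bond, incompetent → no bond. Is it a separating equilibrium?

No

Under separation the client infers type exactly: bond → competent (pays 171), no bond → incompetent (pays 91).
Competent: bond gives 171 − 14 = 157; no bond gives 91 − 10 = 81. No deviation. ✓
Incompetent: no bond gives 91 − 10 = 81; bond gives 171 − 57 = 114. Would deviate. ✗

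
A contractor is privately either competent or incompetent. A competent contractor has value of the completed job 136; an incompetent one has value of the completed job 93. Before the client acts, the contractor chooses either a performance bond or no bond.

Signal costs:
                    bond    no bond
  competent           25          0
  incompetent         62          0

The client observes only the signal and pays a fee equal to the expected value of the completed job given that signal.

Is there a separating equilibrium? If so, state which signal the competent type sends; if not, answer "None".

Try competent → bond, incompetent → no bond:
  If types separate, bond earns payment 136 and no bond earns 93.
  Competent: bond gives 136 − 25 = 111; no bond gives 93 − 0 = 93. No deviation. ✓
  Incompetent: no bond gives 93 − 0 = 93; bond gives 136 − 62 = 74. No deviation. ✓
Both hold — the competent type sends bond.

bond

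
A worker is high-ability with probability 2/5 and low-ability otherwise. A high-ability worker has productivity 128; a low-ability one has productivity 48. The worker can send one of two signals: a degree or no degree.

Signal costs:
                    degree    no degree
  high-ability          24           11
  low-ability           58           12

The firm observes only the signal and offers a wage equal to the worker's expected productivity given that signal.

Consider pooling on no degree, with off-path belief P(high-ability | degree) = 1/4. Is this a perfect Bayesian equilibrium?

Yes

On the equilibrium path (no degree) the firm holds the prior 2/5 and pays 2/5·128 + 3/5·48 = 80. Off-path (degree) belief 1/4 gives 1/4·128 + 3/4·48 = 68.
High-ability: no degree gives 80 − 11 = 69; degree gives 68 − 24 = 44. Stays. ✓
Low-ability: no degree gives 80 − 12 = 68; degree gives 68 − 58 = 10. Stays. ✓
Beliefs are Bayes-consistent on-path and both types best-respond.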